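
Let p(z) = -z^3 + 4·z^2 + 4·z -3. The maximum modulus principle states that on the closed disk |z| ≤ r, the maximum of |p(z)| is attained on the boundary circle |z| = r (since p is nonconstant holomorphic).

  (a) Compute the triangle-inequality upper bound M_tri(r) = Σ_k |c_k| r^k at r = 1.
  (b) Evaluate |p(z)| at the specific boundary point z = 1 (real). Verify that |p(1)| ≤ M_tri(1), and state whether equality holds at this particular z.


Coefficients: c_0 = -3, c_1 = 4, c_2 = 4, c_3 = -1. Radius r = 1.
Part (a). Triangle bound: M_tri(r) = Σ_k |c_k| r^k
  = |-3|·1^0 + |4|·1^1 + |4|·1^2 + |-1|·1^3
  = 3 + 4 + 4 + 1 = 12.
This bounds M(r) := max_{|z|=r} |p(z)| from above; equality holds iff all terms c_k z^k can be made to align in phase at a single z on |z|=r.
Part (b). At z = 1 (real, on the circle |z| = r):
  p(1) = (-3)·1^0 + (4)·1^1 + (4)·1^2 + (-1)·1^3 = 4.
  |p(1)| = 4.
Check: |p(1)| = 4 ≤ 12 = M_tri(1). ✓ Equality does not hold at z = 1 (the coefficients have mixed signs, so the terms do not all align in phase there).

M_tri(1) = 12; |p(1)| = 4; equality at z=1: no.


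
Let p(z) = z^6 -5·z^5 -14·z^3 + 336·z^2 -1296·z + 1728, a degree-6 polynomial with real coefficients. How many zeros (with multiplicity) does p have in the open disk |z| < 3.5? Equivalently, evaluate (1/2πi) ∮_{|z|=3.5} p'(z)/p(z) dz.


The zeros of p are: (-3 + 3i), (-3 - 3i), (2 + 2i), (2 - 2i), 3, 4.
Their magnitudes are: 4.243, 4.243, 2.828, 2.828, 3, 4.
Zeros with |z| < R = 3.5: (2 + 2i), (2 - 2i), 3.
Count = 3.
By the argument principle, (1/2πi) ∮_{|z|=R} p'(z)/p(z) dz equals exactly this count.

Number of zeros inside |z| < 3.5: 3.


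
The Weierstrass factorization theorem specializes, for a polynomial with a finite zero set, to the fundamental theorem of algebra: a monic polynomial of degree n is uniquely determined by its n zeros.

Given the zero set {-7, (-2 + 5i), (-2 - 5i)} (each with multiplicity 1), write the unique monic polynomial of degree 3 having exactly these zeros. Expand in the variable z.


The polynomial is p(z) = ∏_{α ∈ S} (z − α), where S = {-7, (-2 + 5i), (-2 - 5i)}.
Expanding the product yields: p(z) = z^3 + 11·z^2 + 57·z + 203.
Note conjugate pairs combine to real quadratics: (z − (-2+5i))(z − (-2−5i)) = z² + 4z + 29.
The resulting polynomial has degree 3 and real coefficients as required.

p(z) = z^3 + 11·z^2 + 57·z + 203.


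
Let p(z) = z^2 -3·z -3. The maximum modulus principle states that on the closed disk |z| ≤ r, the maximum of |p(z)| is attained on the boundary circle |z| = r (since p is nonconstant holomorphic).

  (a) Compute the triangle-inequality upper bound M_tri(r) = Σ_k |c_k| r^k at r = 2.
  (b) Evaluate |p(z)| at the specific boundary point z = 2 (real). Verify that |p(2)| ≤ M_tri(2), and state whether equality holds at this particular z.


Coefficients: c_0 = -3, c_1 = -3, c_2 = 1. Radius r = 2.
Part (a). Triangle bound: M_tri(r) = Σ_k |c_k| r^k
  = |-3|·2^0 + |-3|·2^1 + |1|·2^2
  = 3 + 6 + 4 = 13.
This bounds M(r) := max_{|z|=r} |p(z)| from above; equality holds iff all terms c_k z^k can be made to align in phase at a single z on |z|=r.
Part (b). At z = 2 (real, on the circle |z| = r):
  p(2) = (-3)·2^0 + (-3)·2^1 + (1)·2^2 = -5.
  |p(2)| = 5.
Check: |p(2)| = 5 ≤ 13 = M_tri(2). ✓ Equality does not hold at z = 2 (the coefficients have mixed signs, so the terms do not all align in phase there).

M_tri(2) = 13; |p(2)| = 5; equality at z=2: no.


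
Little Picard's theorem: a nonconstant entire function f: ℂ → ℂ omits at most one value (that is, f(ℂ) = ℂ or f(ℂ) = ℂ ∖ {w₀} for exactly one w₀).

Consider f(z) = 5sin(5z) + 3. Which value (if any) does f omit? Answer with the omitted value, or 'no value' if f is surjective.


Little Picard bounds the complement of f(ℂ) to at most one point.
sin is entire and surjective onto ℂ: for every w ∈ ℂ, sin(ζ) = w has a solution ζ ∈ ℂ (e.g., via the complex inverse arcsin). With ζ = 5z this gives z = ζ/(5). Then 5·sin(5z) takes every value in 5·ℂ = ℂ, and adding 3 is a bijection of ℂ. So f is surjective and omits no value. (Note: only on the real line is sin bounded by [−1, 1].)

Omitted value: no value.


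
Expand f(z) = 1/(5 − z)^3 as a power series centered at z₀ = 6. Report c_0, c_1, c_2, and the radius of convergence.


Let w = z − z₀, so z = z₀ + w.
Then 5 − z = 5 − (z₀ + w) = (5 − z₀) − w = -1 − w.
f(z) = 1/(-1 − w)^3 = (1/(-1)^3) · (1 − w/(-1))^{−3}.
By the binomial series (1−u)^{−3} = Σ_{n≥0} C(n+2, 2) u^n for |u|<1, with u = w/(-1):
  c_n = C(n+2, 2) / (-1)^(n+3).
  c_0 = 1/(-1)^3 = -1.
  c_1 = 3/(-1)^4 = 3.
  c_2 = 6/(-1)^5 = -6.
The series is valid for |w/d| < 1, i.e. |z − z₀| < |d|.
Radius of convergence: R = |5 − z₀| = |-1| = 1 (distance from z₀ to the singularity z = 5).

c_0 = -1, c_1 = 3, c_2 = -6; R = 1.


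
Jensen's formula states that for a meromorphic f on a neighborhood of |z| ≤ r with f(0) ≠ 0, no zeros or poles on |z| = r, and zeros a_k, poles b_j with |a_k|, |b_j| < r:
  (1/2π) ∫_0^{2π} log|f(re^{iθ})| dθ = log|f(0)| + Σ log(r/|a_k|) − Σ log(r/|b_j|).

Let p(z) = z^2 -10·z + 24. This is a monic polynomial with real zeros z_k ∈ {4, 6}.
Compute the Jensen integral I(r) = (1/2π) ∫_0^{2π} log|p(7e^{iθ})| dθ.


Zeros: 4, 6; r = 7.
Inside |z| < r: 4, 6. Outside (|z| ≥ r): ∅.
p(0) = 24, so log|p(0)| = log(24) = 3.1781.
Apply Jensen: I(r) = log|p(0)| + Σ_k log(r/|z_k|), summed over zeros inside |z| < r.
  log(r/|z_k|) for z_k = 4: log(7/4) = 0.5596
  log(r/|z_k|) for z_k = 6: log(7/6) = 0.1542
Sum over inside zeros: 0.7138.
I(r) = log|p(0)| + (inside sum) = 3.1781 + 0.7138 = 3.8918.
Closed form (all zeros inside, monic): I(r) = n·log(r) = 2·log(7) = 3.8918. ✓

I(r) ≈ 3.8918.


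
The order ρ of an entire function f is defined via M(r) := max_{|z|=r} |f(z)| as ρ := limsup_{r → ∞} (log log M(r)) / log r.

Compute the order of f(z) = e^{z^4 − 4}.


|e^{z^4 − 4}| = e^{Re(1·z^4) + -4} ≤ e^{1|z|^4 + -4} = e^{1r^4 + -4} on |z| = r, so ρ ≤ 4. Choosing z on |z|=r so that 1·z^4 is real positive (always possible by picking arg z appropriately) gives |f(z)| = e^{1r^4 + -4}, matching the bound. The additive constant -4 does not affect log log M(r) ~ 4·log r. Hence ρ = 4.
Therefore ρ = 4.

Order ρ = 4.


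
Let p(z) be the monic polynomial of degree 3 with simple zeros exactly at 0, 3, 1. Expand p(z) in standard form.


The polynomial is p(z) = ∏_{α ∈ S} (z − α), where S = {0, 3, 1}.
Expanding the product yields: p(z) = z^3 -4·z^2 + 3·z.
The resulting polynomial has degree 3 and real coefficients as required.

p(z) = z^3 -4·z^2 + 3·z.


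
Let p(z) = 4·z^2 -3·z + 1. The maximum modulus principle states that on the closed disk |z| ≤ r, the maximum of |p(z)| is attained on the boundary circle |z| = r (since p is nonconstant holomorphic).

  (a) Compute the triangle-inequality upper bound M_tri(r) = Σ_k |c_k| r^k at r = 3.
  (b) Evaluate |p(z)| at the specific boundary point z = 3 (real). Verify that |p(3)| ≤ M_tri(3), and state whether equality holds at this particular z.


Coefficients: c_0 = 1, c_1 = -3, c_2 = 4. Radius r = 3.
Part (a). Triangle bound: M_tri(r) = Σ_k |c_k| r^k
  = |1|·3^0 + |-3|·3^1 + |4|·3^2
  = 1 + 9 + 36 = 46.
This bounds M(r) := max_{|z|=r} |p(z)| from above; equality holds iff all terms c_k z^k can be made to align in phase at a single z on |z|=r.
Part (b). At z = 3 (real, on the circle |z| = r):
  p(3) = (1)·3^0 + (-3)·3^1 + (4)·3^2 = 28.
  |p(3)| = 28.
Check: |p(3)| = 28 ≤ 46 = M_tri(3). ✓ Equality does not hold at z = 3 (the coefficients have mixed signs, so the terms do not all align in phase there).

M_tri(3) = 46; |p(3)| = 28; equality at z=3: no.


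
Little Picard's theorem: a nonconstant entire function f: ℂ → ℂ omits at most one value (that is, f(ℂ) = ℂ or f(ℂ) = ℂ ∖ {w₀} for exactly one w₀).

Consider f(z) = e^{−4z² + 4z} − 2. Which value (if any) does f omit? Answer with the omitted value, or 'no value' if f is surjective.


Little Picard bounds the complement of f(ℂ) to at most one point.
The exponent g(z) = −4z² + 4z is a nonconstant polynomial, hence surjective onto ℂ. So e^{g(z)} takes every value in {e^w : w ∈ ℂ} = ℂ ∖ {0}. Adding -2 shifts the range to ℂ ∖ {-2}. f omits exactly -2.

Omitted value: -2.


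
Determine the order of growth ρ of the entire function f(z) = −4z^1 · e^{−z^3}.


M(r) = max_{|z|=r} |-4|·|z|^1·|e^{−z^3}| = 4·r^1 · e^{1r^3} (the factors attain their maxima compatibly on |z|=r). Then log M(r) = log 4 + 1·log r + 1r^3, dominated by the last term, so log log M(r) ~ 3·log r. The polynomial factor -4z^1 contributes only a log r term and does not affect the order. ρ = 3.
Therefore ρ = 3.

Order ρ = 3.


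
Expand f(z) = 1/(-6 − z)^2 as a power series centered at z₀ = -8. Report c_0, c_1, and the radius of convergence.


Let w = z − z₀, so z = z₀ + w.
Then -6 − z = -6 − (z₀ + w) = (-6 − z₀) − w = 2 − w.
f(z) = 1/(2 − w)^2 = (1/(2)^2) · (1 − w/(2))^{−2}.
By the binomial series (1−u)^{−2} = Σ_{n≥0} C(n+1, 1) u^n for |u|<1, with u = w/(2):
  c_n = C(n+1, 1) / (2)^(n+2).
  c_0 = 1/(2)^2 = 1/4.
  c_1 = 2/(2)^3 = 1/4.
The series is valid for |w/d| < 1, i.e. |z − z₀| < |d|.
Radius of convergence: R = |-6 − z₀| = |2| = 2 (distance from z₀ to the singularity z = -6).

c_0 = 1/4, c_1 = 1/4; R = 2.


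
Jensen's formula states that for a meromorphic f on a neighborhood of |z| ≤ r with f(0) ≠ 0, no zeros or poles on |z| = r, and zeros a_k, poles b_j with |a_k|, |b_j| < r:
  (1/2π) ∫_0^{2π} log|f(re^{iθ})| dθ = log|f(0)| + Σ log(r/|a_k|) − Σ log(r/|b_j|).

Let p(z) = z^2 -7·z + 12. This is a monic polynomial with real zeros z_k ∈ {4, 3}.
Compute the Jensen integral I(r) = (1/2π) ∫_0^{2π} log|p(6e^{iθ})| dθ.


Zeros: 3, 4; r = 6.
Inside |z| < r: 3, 4. Outside (|z| ≥ r): ∅.
p(0) = 12, so log|p(0)| = log(12) = 2.4849.
Apply Jensen: I(r) = log|p(0)| + Σ_k log(r/|z_k|), summed over zeros inside |z| < r.
  log(r/|z_k|) for z_k = 4: log(6/4) = 0.4055
  log(r/|z_k|) for z_k = 3: log(6/3) = 0.6931
Sum over inside zeros: 1.0986.
I(r) = log|p(0)| + (inside sum) = 2.4849 + 1.0986 = 3.5835.
Closed form (all zeros inside, monic): I(r) = n·log(r) = 2·log(6) = 3.5835. ✓

I(r) ≈ 3.5835.


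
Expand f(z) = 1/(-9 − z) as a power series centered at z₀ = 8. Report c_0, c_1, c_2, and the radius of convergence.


Let w = z − z₀, so z = z₀ + w.
Then -9 − z = -9 − (z₀ + w) = (-9 − z₀) − w = -17 − w.
f(z) = 1/(-17 − w) = (1/(-17)) · 1/(1 − w/(-17)) = Σ_{n≥0} w^n / (-17)^(n+1).
So c_n = 1/(-17)^(n+1):
  c_0 = 1/(-17)^1 = -1/17.
  c_1 = 1/(-17)^2 = 1/289.
  c_2 = 1/(-17)^3 = -1/4913.
The series is valid for |w/d| < 1, i.e. |z − z₀| < |d|.
Radius of convergence: R = |-9 − z₀| = |-17| = 17 (distance from z₀ to the singularity z = -9).

c_0 = -1/17, c_1 = 1/289, c_2 = -1/4913; R = 17.


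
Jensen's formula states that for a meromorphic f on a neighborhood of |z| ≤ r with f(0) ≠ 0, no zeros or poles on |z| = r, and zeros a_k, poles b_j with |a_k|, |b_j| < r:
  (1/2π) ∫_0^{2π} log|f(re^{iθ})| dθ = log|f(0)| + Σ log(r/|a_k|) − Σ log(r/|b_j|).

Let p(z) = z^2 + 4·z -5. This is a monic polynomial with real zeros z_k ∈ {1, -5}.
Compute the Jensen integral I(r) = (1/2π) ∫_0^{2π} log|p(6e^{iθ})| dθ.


Zeros: -5, 1; r = 6.
Inside |z| < r: -5, 1. Outside (|z| ≥ r): ∅.
p(0) = -5, so log|p(0)| = log(5) = 1.6094.
Apply Jensen: I(r) = log|p(0)| + Σ_k log(r/|z_k|), summed over zeros inside |z| < r.
  log(r/|z_k|) for z_k = 1: log(6/1) = 1.7918
  log(r/|z_k|) for z_k = -5: log(6/5) = 0.1823
Sum over inside zeros: 1.9741.
I(r) = log|p(0)| + (inside sum) = 1.6094 + 1.9741 = 3.5835.
Closed form (all zeros inside, monic): I(r) = n·log(r) = 2·log(6) = 3.5835. ✓

I(r) ≈ 3.5835.


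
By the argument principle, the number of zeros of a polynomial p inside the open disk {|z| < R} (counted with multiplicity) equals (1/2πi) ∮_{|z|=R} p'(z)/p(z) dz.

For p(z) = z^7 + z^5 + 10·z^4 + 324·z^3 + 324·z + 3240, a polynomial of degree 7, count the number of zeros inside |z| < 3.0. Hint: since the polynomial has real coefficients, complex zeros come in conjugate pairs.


The zeros of p are: (3 + 3i), (3 - 3i), (-3 + 3i), (-3 - 3i), -2, (1 + 2i), (1 - 2i).
Their magnitudes are: 4.243, 4.243, 4.243, 4.243, 2, 2.236, 2.236.
Zeros with |z| < R = 3.0: -2, (1 + 2i), (1 - 2i).
Count = 3.
By the argument principle, (1/2πi) ∮_{|z|=R} p'(z)/p(z) dz equals exactly this count.

Number of zeros inside |z| < 3.0: 3.


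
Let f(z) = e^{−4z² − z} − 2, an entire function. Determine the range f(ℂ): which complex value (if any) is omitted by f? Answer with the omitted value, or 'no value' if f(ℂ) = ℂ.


Little Picard bounds the complement of f(ℂ) to at most one point.
The exponent g(z) = −4z² − z is a nonconstant polynomial, hence surjective onto ℂ. So e^{g(z)} takes every value in {e^w : w ∈ ℂ} = ℂ ∖ {0}. Adding -2 shifts the range to ℂ ∖ {-2}. f omits exactly -2.

Omitted value: -2.


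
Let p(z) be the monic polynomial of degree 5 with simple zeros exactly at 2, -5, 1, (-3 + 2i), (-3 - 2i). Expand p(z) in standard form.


The polynomial is p(z) = ∏_{α ∈ S} (z − α), where S = {2, -5, 1, (-3 + 2i), (-3 - 2i)}.
Expanding the product yields: p(z) = z^5 + 8·z^4 + 12·z^3 -42·z^2 -109·z + 130.
Note conjugate pairs combine to real quadratics: (z − (-3+2i))(z − (-3−2i)) = z² + 6z + 13.
The resulting polynomial has degree 5 and real coefficients as required.

p(z) = z^5 + 8·z^4 + 12·z^3 -42·z^2 -109·z + 130.


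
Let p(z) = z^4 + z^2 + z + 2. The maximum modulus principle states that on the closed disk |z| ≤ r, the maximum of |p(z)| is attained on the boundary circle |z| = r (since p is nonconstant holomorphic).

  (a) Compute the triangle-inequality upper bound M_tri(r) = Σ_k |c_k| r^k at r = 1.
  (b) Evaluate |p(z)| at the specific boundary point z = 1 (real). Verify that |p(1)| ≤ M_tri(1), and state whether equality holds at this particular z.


Coefficients: c_0 = 2, c_1 = 1, c_2 = 1, c_3 = 0, c_4 = 1. Radius r = 1.
Part (a). Triangle bound: M_tri(r) = Σ_k |c_k| r^k
  = |2|·1^0 + |1|·1^1 + |1|·1^2 + |0|·1^3 + |1|·1^4
  = 2 + 1 + 1 + 0 + 1 = 5.
This bounds M(r) := max_{|z|=r} |p(z)| from above; equality holds iff all terms c_k z^k can be made to align in phase at a single z on |z|=r.
Part (b). At z = 1 (real, on the circle |z| = r):
  p(1) = (2)·1^0 + (1)·1^1 + (1)·1^2 + (0)·1^3 + (1)·1^4 = 5.
  |p(1)| = 5.
Since all nonzero coefficients share the same sign, |p(1)| = 5 = M_tri(1); the triangle bound is attained at z = 1, so in fact M(r) = 5.

M_tri(1) = 5; |p(1)| = 5; equality at z=1: yes.


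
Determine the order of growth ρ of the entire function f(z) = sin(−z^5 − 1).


Write sin(w) = (e^{iw} ± e^{−iw})/(2 or 2i), so |sin(w)| ≤ e^{|w|}. With w = −z^5 − 1, |w| ≤ 1r^5 + 1 on |z|=r, giving M(r) ≤ e^{1r^5 + 1} and ρ ≤ 5. For the lower bound, choose z on |z|=r with -1z^5 purely imaginary of modulus 1r^5; then |sin(−z^5 − 1)| grows like e^{1r^5}/2, so ρ ≥ 5. Hence ρ = 5.
Therefore ρ = 5.

Order ρ = 5.


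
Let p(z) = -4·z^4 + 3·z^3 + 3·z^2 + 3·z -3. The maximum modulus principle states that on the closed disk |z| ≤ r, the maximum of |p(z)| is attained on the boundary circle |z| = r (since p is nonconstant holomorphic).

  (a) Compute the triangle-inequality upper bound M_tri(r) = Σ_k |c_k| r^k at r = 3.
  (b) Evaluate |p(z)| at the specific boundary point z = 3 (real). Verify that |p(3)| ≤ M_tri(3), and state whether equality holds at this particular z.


Coefficients: c_0 = -3, c_1 = 3, c_2 = 3, c_3 = 3, c_4 = -4. Radius r = 3.
Part (a). Triangle bound: M_tri(r) = Σ_k |c_k| r^k
  = |-3|·3^0 + |3|·3^1 + |3|·3^2 + |3|·3^3 + |-4|·3^4
  = 3 + 9 + 27 + 81 + 324 = 444.
This bounds M(r) := max_{|z|=r} |p(z)| from above; equality holds iff all terms c_k z^k can be made to align in phase at a single z on |z|=r.
Part (b). At z = 3 (real, on the circle |z| = r):
  p(3) = (-3)·3^0 + (3)·3^1 + (3)·3^2 + (3)·3^3 + (-4)·3^4 = -210.
  |p(3)| = 210.
Check: |p(3)| = 210 ≤ 444 = M_tri(3). ✓ Equality does not hold at z = 3 (the coefficients have mixed signs, so the terms do not all align in phase there).

M_tri(3) = 444; |p(3)| = 210; equality at z=3: no.


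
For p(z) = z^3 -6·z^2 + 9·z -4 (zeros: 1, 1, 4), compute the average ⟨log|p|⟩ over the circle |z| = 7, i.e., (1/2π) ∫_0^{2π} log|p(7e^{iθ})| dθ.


Zeros: 1, 1, 4; r = 7.
Inside |z| < r: 1, 1, 4. Outside (|z| ≥ r): ∅.
p(0) = -4, so log|p(0)| = log(4) = 1.3863.
Apply Jensen: I(r) = log|p(0)| + Σ_k log(r/|z_k|), summed over zeros inside |z| < r.
  log(r/|z_k|) for z_k = 1: log(7/1) = 1.9459
  log(r/|z_k|) for z_k = 1: log(7/1) = 1.9459
  log(r/|z_k|) for z_k = 4: log(7/4) = 0.5596
Sum over inside zeros: 4.4514.
I(r) = log|p(0)| + (inside sum) = 1.3863 + 4.4514 = 5.8377.
Closed form (all zeros inside, monic): I(r) = n·log(r) = 3·log(7) = 5.8377. ✓

I(r) ≈ 5.8377.


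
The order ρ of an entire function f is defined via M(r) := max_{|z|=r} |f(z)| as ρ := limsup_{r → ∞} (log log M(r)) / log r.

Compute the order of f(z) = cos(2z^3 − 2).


Write cos(w) = (e^{iw} ± e^{−iw})/(2 or 2i), so |cos(w)| ≤ e^{|w|}. With w = 2z^3 − 2, |w| ≤ 2r^3 + 2 on |z|=r, giving M(r) ≤ e^{2r^3 + 2} and ρ ≤ 3. For the lower bound, choose z on |z|=r with 2z^3 purely imaginary of modulus 2r^3; then |cos(2z^3 − 2)| grows like e^{2r^3}/2, so ρ ≥ 3. Hence ρ = 3.
Therefore ρ = 3.

Order ρ = 3.


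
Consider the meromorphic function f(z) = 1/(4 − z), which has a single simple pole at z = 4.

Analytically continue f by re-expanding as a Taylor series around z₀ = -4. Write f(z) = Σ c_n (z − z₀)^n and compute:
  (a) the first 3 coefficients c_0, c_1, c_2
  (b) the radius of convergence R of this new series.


Let w = z − z₀, so z = z₀ + w.
Then 4 − z = 4 − (z₀ + w) = (4 − z₀) − w = 8 − w.
f(z) = 1/(8 − w) = (1/(8)) · 1/(1 − w/(8)) = Σ_{n≥0} w^n / (8)^(n+1).
So c_n = 1/(8)^(n+1):
  c_0 = 1/(8)^1 = 1/8.
  c_1 = 1/(8)^2 = 1/64.
  c_2 = 1/(8)^3 = 1/512.
The series is valid for |w/d| < 1, i.e. |z − z₀| < |d|.
Radius of convergence: R = |4 − z₀| = |8| = 8 (distance from z₀ to the singularity z = 4).

c_0 = 1/8, c_1 = 1/64, c_2 = 1/512; R = 8.


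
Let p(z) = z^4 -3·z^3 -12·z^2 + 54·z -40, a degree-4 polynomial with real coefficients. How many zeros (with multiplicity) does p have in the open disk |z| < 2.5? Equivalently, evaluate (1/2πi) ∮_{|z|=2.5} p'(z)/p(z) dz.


The zeros of p are: -4, (3 + 1i), (3 - 1i), 1.
Their magnitudes are: 4, 3.162, 3.162, 1.
Zeros with |z| < R = 2.5: 1.
Count = 1.
By the argument principle, (1/2πi) ∮_{|z|=R} p'(z)/p(z) dz equals exactly this count.

Number of zeros inside |z| < 2.5: 1.


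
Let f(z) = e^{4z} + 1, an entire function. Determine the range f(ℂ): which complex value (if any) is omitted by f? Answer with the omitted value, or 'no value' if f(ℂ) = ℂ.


Little Picard bounds the complement of f(ℂ) to at most one point.
e^{4z} is never zero on ℂ, so 1·e^{4z} takes every value in ℂ ∖ {0}. Adding 1 shifts the range to ℂ ∖ {1}. Thus f omits exactly the value 1.

Omitted value: 1.


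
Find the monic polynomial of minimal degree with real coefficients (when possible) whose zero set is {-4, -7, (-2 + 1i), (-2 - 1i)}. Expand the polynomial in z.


The polynomial is p(z) = ∏_{α ∈ S} (z − α), where S = {-4, -7, (-2 + 1i), (-2 - 1i)}.
Expanding the product yields: p(z) = z^4 + 15·z^3 + 77·z^2 + 167·z + 140.
Note conjugate pairs combine to real quadratics: (z − (-2+1i))(z − (-2−1i)) = z² + 4z + 5.
The resulting polynomial has degree 4 and real coefficients as required.

p(z) = z^4 + 15·z^3 + 77·z^2 + 167·z + 140.


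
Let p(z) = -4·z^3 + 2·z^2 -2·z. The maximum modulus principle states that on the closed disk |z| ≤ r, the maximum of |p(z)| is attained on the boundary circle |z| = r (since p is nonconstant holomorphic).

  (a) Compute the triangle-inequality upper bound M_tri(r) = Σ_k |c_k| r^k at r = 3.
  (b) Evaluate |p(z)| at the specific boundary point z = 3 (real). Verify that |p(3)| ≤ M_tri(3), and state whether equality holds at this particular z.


Coefficients: c_0 = 0, c_1 = -2, c_2 = 2, c_3 = -4. Radius r = 3.
Part (a). Triangle bound: M_tri(r) = Σ_k |c_k| r^k
  = |0|·3^0 + |-2|·3^1 + |2|·3^2 + |-4|·3^3
  = 0 + 6 + 18 + 108 = 132.
This bounds M(r) := max_{|z|=r} |p(z)| from above; equality holds iff all terms c_k z^k can be made to align in phase at a single z on |z|=r.
Part (b). At z = 3 (real, on the circle |z| = r):
  p(3) = (0)·3^0 + (-2)·3^1 + (2)·3^2 + (-4)·3^3 = -96.
  |p(3)| = 96.
Check: |p(3)| = 96 ≤ 132 = M_tri(3). ✓ Equality does not hold at z = 3 (the coefficients have mixed signs, so the terms do not all align in phase there).

M_tri(3) = 132; |p(3)| = 96; equality at z=3: no.


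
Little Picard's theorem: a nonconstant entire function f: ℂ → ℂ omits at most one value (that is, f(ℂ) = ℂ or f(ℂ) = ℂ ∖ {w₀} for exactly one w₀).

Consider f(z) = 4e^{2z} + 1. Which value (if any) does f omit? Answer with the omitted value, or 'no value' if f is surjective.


Little Picard bounds the complement of f(ℂ) to at most one point.
e^{2z} is never zero on ℂ, so 4·e^{2z} takes every value in ℂ ∖ {0}. Adding 1 shifts the range to ℂ ∖ {1}. Thus f omits exactly the value 1.

Omitted value: 1.


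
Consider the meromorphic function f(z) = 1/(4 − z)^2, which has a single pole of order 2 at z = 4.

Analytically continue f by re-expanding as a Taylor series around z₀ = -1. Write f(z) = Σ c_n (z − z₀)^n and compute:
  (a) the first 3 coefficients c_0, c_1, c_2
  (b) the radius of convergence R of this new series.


Let w = z − z₀, so z = z₀ + w.
Then 4 − z = 4 − (z₀ + w) = (4 − z₀) − w = 5 − w.
f(z) = 1/(5 − w)^2 = (1/(5)^2) · (1 − w/(5))^{−2}.
By the binomial series (1−u)^{−2} = Σ_{n≥0} C(n+1, 1) u^n for |u|<1, with u = w/(5):
  c_n = C(n+1, 1) / (5)^(n+2).
  c_0 = 1/(5)^2 = 1/25.
  c_1 = 2/(5)^3 = 2/125.
  c_2 = 3/(5)^4 = 3/625.
The series is valid for |w/d| < 1, i.e. |z − z₀| < |d|.
Radius of convergence: R = |4 − z₀| = |5| = 5 (distance from z₀ to the singularity z = 4).

c_0 = 1/25, c_1 = 2/125, c_2 = 3/625; R = 5.


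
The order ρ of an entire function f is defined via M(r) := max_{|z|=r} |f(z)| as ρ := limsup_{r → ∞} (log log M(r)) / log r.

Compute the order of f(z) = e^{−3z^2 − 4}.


|e^{−3z^2 − 4}| = e^{Re(-3·z^2) + -4} ≤ e^{3|z|^2 + -4} = e^{3r^2 + -4} on |z| = r, so ρ ≤ 2. Choosing z on |z|=r so that -3·z^2 is real positive (always possible by picking arg z appropriately) gives |f(z)| = e^{3r^2 + -4}, matching the bound. The additive constant -4 does not affect log log M(r) ~ 2·log r. Hence ρ = 2.
Therefore ρ = 2.

Order ρ = 2.


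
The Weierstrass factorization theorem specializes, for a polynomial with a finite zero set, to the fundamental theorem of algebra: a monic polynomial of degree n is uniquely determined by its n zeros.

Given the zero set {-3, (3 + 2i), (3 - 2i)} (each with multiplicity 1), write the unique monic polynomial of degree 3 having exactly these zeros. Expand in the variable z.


The polynomial is p(z) = ∏_{α ∈ S} (z − α), where S = {-3, (3 + 2i), (3 - 2i)}.
Expanding the product yields: p(z) = z^3 -3·z^2 -5·z + 39.
Note conjugate pairs combine to real quadratics: (z − (3+2i))(z − (3−2i)) = z² − 6z + 13.
The resulting polynomial has degree 3 and real coefficients as required.

p(z) = z^3 -3·z^2 -5·z + 39.


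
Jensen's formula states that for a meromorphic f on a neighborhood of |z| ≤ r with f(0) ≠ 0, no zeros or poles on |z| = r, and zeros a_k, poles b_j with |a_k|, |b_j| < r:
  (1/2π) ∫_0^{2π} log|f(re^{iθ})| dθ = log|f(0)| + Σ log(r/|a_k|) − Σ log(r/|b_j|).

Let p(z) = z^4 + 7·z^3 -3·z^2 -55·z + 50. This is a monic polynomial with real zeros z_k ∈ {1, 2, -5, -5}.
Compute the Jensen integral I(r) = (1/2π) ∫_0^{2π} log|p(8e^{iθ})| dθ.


Zeros: -5, -5, 1, 2; r = 8.
Inside |z| < r: -5, -5, 1, 2. Outside (|z| ≥ r): ∅.
p(0) = 50, so log|p(0)| = log(50) = 3.9120.
Apply Jensen: I(r) = log|p(0)| + Σ_k log(r/|z_k|), summed over zeros inside |z| < r.
  log(r/|z_k|) for z_k = 1: log(8/1) = 2.0794
  log(r/|z_k|) for z_k = 2: log(8/2) = 1.3863
  log(r/|z_k|) for z_k = -5: log(8/5) = 0.4700
  log(r/|z_k|) for z_k = -5: log(8/5) = 0.4700
Sum over inside zeros: 4.4057.
I(r) = log|p(0)| + (inside sum) = 3.9120 + 4.4057 = 8.3178.
Closed form (all zeros inside, monic): I(r) = n·log(r) = 4·log(8) = 8.3178. ✓

I(r) ≈ 8.3178.


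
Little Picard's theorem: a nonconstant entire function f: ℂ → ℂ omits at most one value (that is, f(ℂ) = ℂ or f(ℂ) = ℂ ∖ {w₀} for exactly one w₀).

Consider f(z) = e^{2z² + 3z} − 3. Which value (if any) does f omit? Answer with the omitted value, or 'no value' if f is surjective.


Little Picard bounds the complement of f(ℂ) to at most one point.
The exponent g(z) = 2z² + 3z is a nonconstant polynomial, hence surjective onto ℂ. So e^{g(z)} takes every value in {e^w : w ∈ ℂ} = ℂ ∖ {0}. Adding -3 shifts the range to ℂ ∖ {-3}. f omits exactly -3.

Omitted value: -3.


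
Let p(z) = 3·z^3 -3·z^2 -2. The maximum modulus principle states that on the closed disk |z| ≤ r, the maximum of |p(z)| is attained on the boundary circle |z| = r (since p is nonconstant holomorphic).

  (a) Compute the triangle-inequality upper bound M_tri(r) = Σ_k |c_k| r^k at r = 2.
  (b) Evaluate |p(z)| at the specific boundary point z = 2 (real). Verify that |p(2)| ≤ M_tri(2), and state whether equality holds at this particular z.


Coefficients: c_0 = -2, c_1 = 0, c_2 = -3, c_3 = 3. Radius r = 2.
Part (a). Triangle bound: M_tri(r) = Σ_k |c_k| r^k
  = |-2|·2^0 + |0|·2^1 + |-3|·2^2 + |3|·2^3
  = 2 + 0 + 12 + 24 = 38.
This bounds M(r) := max_{|z|=r} |p(z)| from above; equality holds iff all terms c_k z^k can be made to align in phase at a single z on |z|=r.
Part (b). At z = 2 (real, on the circle |z| = r):
  p(2) = (-2)·2^0 + (0)·2^1 + (-3)·2^2 + (3)·2^3 = 10.
  |p(2)| = 10.
Check: |p(2)| = 10 ≤ 38 = M_tri(2). ✓ Equality does not hold at z = 2 (the coefficients have mixed signs, so the terms do not all align in phase there).

M_tri(2) = 38; |p(2)| = 10; equality at z=2: no.


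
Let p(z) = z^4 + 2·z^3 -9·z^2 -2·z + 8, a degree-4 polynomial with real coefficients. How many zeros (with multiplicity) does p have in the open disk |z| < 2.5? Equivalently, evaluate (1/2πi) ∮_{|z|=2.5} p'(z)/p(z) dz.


The zeros of p are: 1, 2, -1, -4.
Their magnitudes are: 1, 2, 1, 4.
Zeros with |z| < R = 2.5: 1, 2, -1.
Count = 3.
By the argument principle, (1/2πi) ∮_{|z|=R} p'(z)/p(z) dz equals exactly this count.

Number of zeros inside |z| < 2.5: 3.


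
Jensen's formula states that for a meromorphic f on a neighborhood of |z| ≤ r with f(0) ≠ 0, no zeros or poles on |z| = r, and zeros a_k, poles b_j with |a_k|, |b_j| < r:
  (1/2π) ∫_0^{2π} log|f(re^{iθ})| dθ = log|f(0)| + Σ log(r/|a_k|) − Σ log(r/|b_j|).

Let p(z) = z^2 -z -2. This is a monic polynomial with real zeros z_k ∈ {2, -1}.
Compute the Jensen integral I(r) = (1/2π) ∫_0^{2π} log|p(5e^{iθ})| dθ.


Zeros: -1, 2; r = 5.
Inside |z| < r: -1, 2. Outside (|z| ≥ r): ∅.
p(0) = -2, so log|p(0)| = log(2) = 0.6931.
Apply Jensen: I(r) = log|p(0)| + Σ_k log(r/|z_k|), summed over zeros inside |z| < r.
  log(r/|z_k|) for z_k = 2: log(5/2) = 0.9163
  log(r/|z_k|) for z_k = -1: log(5/1) = 1.6094
Sum over inside zeros: 2.5257.
I(r) = log|p(0)| + (inside sum) = 0.6931 + 2.5257 = 3.2189.
Closed form (all zeros inside, monic): I(r) = n·log(r) = 2·log(5) = 3.2189. ✓

I(r) ≈ 3.2189.


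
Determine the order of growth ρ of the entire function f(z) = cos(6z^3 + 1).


Write cos(w) = (e^{iw} ± e^{−iw})/(2 or 2i), so |cos(w)| ≤ e^{|w|}. With w = 6z^3 + 1, |w| ≤ 6r^3 + 1 on |z|=r, giving M(r) ≤ e^{6r^3 + 1} and ρ ≤ 3. For the lower bound, choose z on |z|=r with 6z^3 purely imaginary of modulus 6r^3; then |cos(6z^3 + 1)| grows like e^{6r^3}/2, so ρ ≥ 3. Hence ρ = 3.
Therefore ρ = 3.

Order ρ = 3.


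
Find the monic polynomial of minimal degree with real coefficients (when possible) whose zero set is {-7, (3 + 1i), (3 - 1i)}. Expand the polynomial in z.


The polynomial is p(z) = ∏_{α ∈ S} (z − α), where S = {-7, (3 + 1i), (3 - 1i)}.
Expanding the product yields: p(z) = z^3 + z^2 -32·z + 70.
Note conjugate pairs combine to real quadratics: (z − (3+1i))(z − (3−1i)) = z² − 6z + 10.
The resulting polynomial has degree 3 and real coefficients as required.

p(z) = z^3 + z^2 -32·z + 70.


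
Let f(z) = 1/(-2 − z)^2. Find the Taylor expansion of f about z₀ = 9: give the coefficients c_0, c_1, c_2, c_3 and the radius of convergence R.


Let w = z − z₀, so z = z₀ + w.
Then -2 − z = -2 − (z₀ + w) = (-2 − z₀) − w = -11 − w.
f(z) = 1/(-11 − w)^2 = (1/(-11)^2) · (1 − w/(-11))^{−2}.
By the binomial series (1−u)^{−2} = Σ_{n≥0} C(n+1, 1) u^n for |u|<1, with u = w/(-11):
  c_n = C(n+1, 1) / (-11)^(n+2).
  c_0 = 1/(-11)^2 = 1/121.
  c_1 = 2/(-11)^3 = -2/1331.
  c_2 = 3/(-11)^4 = 3/14641.
  c_3 = 4/(-11)^5 = -4/161051.
The series is valid for |w/d| < 1, i.e. |z − z₀| < |d|.
Radius of convergence: R = |-2 − z₀| = |-11| = 11 (distance from z₀ to the singularity z = -2).

c_0 = 1/121, c_1 = -2/1331, c_2 = 3/14641, c_3 = -4/161051; R = 11.


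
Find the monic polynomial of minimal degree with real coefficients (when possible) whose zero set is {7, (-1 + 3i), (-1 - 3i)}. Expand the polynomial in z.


The polynomial is p(z) = ∏_{α ∈ S} (z − α), where S = {7, (-1 + 3i), (-1 - 3i)}.
Expanding the product yields: p(z) = z^3 -5·z^2 -4·z -70.
Note conjugate pairs combine to real quadratics: (z − (-1+3i))(z − (-1−3i)) = z² + 2z + 10.
The resulting polynomial has degree 3 and real coefficients as required.

p(z) = z^3 -5·z^2 -4·z -70.


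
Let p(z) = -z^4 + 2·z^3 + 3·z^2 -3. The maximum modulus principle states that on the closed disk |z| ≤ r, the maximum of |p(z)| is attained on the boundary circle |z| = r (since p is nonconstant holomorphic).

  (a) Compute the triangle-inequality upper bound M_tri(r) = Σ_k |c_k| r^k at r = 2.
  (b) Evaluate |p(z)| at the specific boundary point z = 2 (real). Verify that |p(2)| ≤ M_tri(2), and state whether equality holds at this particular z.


Coefficients: c_0 = -3, c_1 = 0, c_2 = 3, c_3 = 2, c_4 = -1. Radius r = 2.
Part (a). Triangle bound: M_tri(r) = Σ_k |c_k| r^k
  = |-3|·2^0 + |0|·2^1 + |3|·2^2 + |2|·2^3 + |-1|·2^4
  = 3 + 0 + 12 + 16 + 16 = 47.
This bounds M(r) := max_{|z|=r} |p(z)| from above; equality holds iff all terms c_k z^k can be made to align in phase at a single z on |z|=r.
Part (b). At z = 2 (real, on the circle |z| = r):
  p(2) = (-3)·2^0 + (0)·2^1 + (3)·2^2 + (2)·2^3 + (-1)·2^4 = 9.
  |p(2)| = 9.
Check: |p(2)| = 9 ≤ 47 = M_tri(2). ✓ Equality does not hold at z = 2 (the coefficients have mixed signs, so the terms do not all align in phase there).

M_tri(2) = 47; |p(2)| = 9; equality at z=2: no.


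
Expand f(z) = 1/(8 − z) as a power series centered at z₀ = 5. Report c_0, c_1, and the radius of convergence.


Let w = z − z₀, so z = z₀ + w.
Then 8 − z = 8 − (z₀ + w) = (8 − z₀) − w = 3 − w.
f(z) = 1/(3 − w) = (1/(3)) · 1/(1 − w/(3)) = Σ_{n≥0} w^n / (3)^(n+1).
So c_n = 1/(3)^(n+1):
  c_0 = 1/(3)^1 = 1/3.
  c_1 = 1/(3)^2 = 1/9.
The series is valid for |w/d| < 1, i.e. |z − z₀| < |d|.
Radius of convergence: R = |8 − z₀| = |3| = 3 (distance from z₀ to the singularity z = 8).

c_0 = 1/3, c_1 = 1/9; R = 3.


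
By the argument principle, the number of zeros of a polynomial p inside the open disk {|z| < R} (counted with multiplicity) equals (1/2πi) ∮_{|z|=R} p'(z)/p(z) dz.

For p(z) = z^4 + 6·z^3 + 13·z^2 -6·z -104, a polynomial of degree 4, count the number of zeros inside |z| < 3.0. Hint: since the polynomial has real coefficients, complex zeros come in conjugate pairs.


The zeros of p are: (-2 + 3i), (-2 - 3i), 2, -4.
Their magnitudes are: 3.606, 3.606, 2, 4.
Zeros with |z| < R = 3.0: 2.
Count = 1.
By the argument principle, (1/2πi) ∮_{|z|=R} p'(z)/p(z) dz equals exactly this count.

Number of zeros inside |z| < 3.0: 1.


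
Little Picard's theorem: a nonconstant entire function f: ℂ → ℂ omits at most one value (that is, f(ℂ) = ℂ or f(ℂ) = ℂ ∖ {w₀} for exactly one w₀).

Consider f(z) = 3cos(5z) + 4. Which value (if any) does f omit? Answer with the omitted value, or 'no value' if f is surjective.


Little Picard bounds the complement of f(ℂ) to at most one point.
cos is entire and surjective onto ℂ: for every w ∈ ℂ, cos(ζ) = w has a solution ζ ∈ ℂ (e.g., via the complex inverse arccos). With ζ = 5z this gives z = ζ/(5). Then 3·cos(5z) takes every value in 3·ℂ = ℂ, and adding 4 is a bijection of ℂ. So f is surjective and omits no value. (Note: only on the real line is cos bounded by [−1, 1].)

Omitted value: no value.


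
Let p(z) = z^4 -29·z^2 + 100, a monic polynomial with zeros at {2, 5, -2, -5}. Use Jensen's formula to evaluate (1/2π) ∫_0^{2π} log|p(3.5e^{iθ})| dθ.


Zeros: -5, -2, 2, 5; r = 3.5.
Inside |z| < r: -2, 2. Outside (|z| ≥ r): -5, 5.
p(0) = 100, so log|p(0)| = log(100) = 4.6052.
Apply Jensen: I(r) = log|p(0)| + Σ_k log(r/|z_k|), summed over zeros inside |z| < r.
  log(r/|z_k|) for z_k = 2: log(3.5/2) = 0.5596
  log(r/|z_k|) for z_k = -2: log(3.5/2) = 0.5596
  Outside zeros (-5, 5) contribute nothing to the Jensen sum.
Sum over inside zeros: 1.1192.
I(r) = log|p(0)| + (inside sum) = 4.6052 + 1.1192 = 5.7244.
Note: since some zeros are outside |z| ≤ r, the simplified n·log(r) form does NOT apply — only the inside zeros contribute.

I(r) ≈ 5.7244.


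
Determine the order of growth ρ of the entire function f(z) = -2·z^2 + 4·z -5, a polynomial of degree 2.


|f(z)| ≤ Σ|c_k|·r^k = O(r^2) as r → ∞. Polynomial growth is O(e^{r^ε}) for every ε > 0 (since r^2/e^{r^ε} → 0), so ρ ≤ ε for all ε > 0, i.e. ρ = 0. Every nonconstant polynomial has order 0.
Therefore ρ = 0.

Order ρ = 0.


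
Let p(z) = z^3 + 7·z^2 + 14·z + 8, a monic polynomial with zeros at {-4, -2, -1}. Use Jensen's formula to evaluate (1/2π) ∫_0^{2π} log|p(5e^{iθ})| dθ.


Zeros: -4, -2, -1; r = 5.
Inside |z| < r: -4, -2, -1. Outside (|z| ≥ r): ∅.
p(0) = 8, so log|p(0)| = log(8) = 2.0794.
Apply Jensen: I(r) = log|p(0)| + Σ_k log(r/|z_k|), summed over zeros inside |z| < r.
  log(r/|z_k|) for z_k = -4: log(5/4) = 0.2231
  log(r/|z_k|) for z_k = -2: log(5/2) = 0.9163
  log(r/|z_k|) for z_k = -1: log(5/1) = 1.6094
Sum over inside zeros: 2.7489.
I(r) = log|p(0)| + (inside sum) = 2.0794 + 2.7489 = 4.8283.
Closed form (all zeros inside, monic): I(r) = n·log(r) = 3·log(5) = 4.8283. ✓

I(r) ≈ 4.8283.


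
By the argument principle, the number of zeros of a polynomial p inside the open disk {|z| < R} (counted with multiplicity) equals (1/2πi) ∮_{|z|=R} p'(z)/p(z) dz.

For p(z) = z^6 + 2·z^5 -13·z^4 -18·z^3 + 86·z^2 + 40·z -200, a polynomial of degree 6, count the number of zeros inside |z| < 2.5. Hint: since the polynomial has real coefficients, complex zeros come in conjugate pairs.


The zeros of p are: 2, (-3 + 1i), (-3 - 1i), (2 + 1i), (2 - 1i), -2.
Their magnitudes are: 2, 3.162, 3.162, 2.236, 2.236, 2.
Zeros with |z| < R = 2.5: 2, (2 + 1i), (2 - 1i), -2.
Count = 4.
By the argument principle, (1/2πi) ∮_{|z|=R} p'(z)/p(z) dz equals exactly this count.

Number of zeros inside |z| < 2.5: 4.


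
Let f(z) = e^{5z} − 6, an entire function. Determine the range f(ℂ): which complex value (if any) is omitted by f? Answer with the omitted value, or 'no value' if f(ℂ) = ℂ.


Little Picard bounds the complement of f(ℂ) to at most one point.
e^{5z} is never zero on ℂ, so 1·e^{5z} takes every value in ℂ ∖ {0}. Adding -6 shifts the range to ℂ ∖ {-6}. Thus f omits exactly the value -6.

Omitted value: -6.


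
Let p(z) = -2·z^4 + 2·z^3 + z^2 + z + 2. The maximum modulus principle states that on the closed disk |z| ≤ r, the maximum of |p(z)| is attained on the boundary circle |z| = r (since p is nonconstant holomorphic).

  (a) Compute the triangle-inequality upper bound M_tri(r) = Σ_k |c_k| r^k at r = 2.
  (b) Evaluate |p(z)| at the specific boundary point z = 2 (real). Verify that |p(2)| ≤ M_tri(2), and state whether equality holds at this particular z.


Coefficients: c_0 = 2, c_1 = 1, c_2 = 1, c_3 = 2, c_4 = -2. Radius r = 2.
Part (a). Triangle bound: M_tri(r) = Σ_k |c_k| r^k
  = |2|·2^0 + |1|·2^1 + |1|·2^2 + |2|·2^3 + |-2|·2^4
  = 2 + 2 + 4 + 16 + 32 = 56.
This bounds M(r) := max_{|z|=r} |p(z)| from above; equality holds iff all terms c_k z^k can be made to align in phase at a single z on |z|=r.
Part (b). At z = 2 (real, on the circle |z| = r):
  p(2) = (2)·2^0 + (1)·2^1 + (1)·2^2 + (2)·2^3 + (-2)·2^4 = -8.
  |p(2)| = 8.
Check: |p(2)| = 8 ≤ 56 = M_tri(2). ✓ Equality does not hold at z = 2 (the coefficients have mixed signs, so the terms do not all align in phase there).

M_tri(2) = 56; |p(2)| = 8; equality at z=2: no.


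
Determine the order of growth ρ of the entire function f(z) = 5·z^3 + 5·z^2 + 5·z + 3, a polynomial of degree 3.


|f(z)| ≤ Σ|c_k|·r^k = O(r^3) as r → ∞. Polynomial growth is O(e^{r^ε}) for every ε > 0 (since r^3/e^{r^ε} → 0), so ρ ≤ ε for all ε > 0, i.e. ρ = 0. Every nonconstant polynomial has order 0.
Therefore ρ = 0.

Order ρ = 0.


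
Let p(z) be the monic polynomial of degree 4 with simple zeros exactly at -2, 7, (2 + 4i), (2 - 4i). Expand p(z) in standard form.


The polynomial is p(z) = ∏_{α ∈ S} (z − α), where S = {-2, 7, (2 + 4i), (2 - 4i)}.
Expanding the product yields: p(z) = z^4 -9·z^3 + 26·z^2 -44·z -280.
Note conjugate pairs combine to real quadratics: (z − (2+4i))(z − (2−4i)) = z² − 4z + 20.
The resulting polynomial has degree 4 and real coefficients as required.

p(z) = z^4 -9·z^3 + 26·z^2 -44·z -280.


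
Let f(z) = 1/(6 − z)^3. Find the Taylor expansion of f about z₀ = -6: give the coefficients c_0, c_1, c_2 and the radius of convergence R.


Let w = z − z₀, so z = z₀ + w.
Then 6 − z = 6 − (z₀ + w) = (6 − z₀) − w = 12 − w.
f(z) = 1/(12 − w)^3 = (1/(12)^3) · (1 − w/(12))^{−3}.
By the binomial series (1−u)^{−3} = Σ_{n≥0} C(n+2, 2) u^n for |u|<1, with u = w/(12):
  c_n = C(n+2, 2) / (12)^(n+3).
  c_0 = 1/(12)^3 = 1/1728.
  c_1 = 3/(12)^4 = 1/6912.
  c_2 = 6/(12)^5 = 1/41472.
The series is valid for |w/d| < 1, i.e. |z − z₀| < |d|.
Radius of convergence: R = |6 − z₀| = |12| = 12 (distance from z₀ to the singularity z = 6).

c_0 = 1/1728, c_1 = 1/6912, c_2 = 1/41472; R = 12.


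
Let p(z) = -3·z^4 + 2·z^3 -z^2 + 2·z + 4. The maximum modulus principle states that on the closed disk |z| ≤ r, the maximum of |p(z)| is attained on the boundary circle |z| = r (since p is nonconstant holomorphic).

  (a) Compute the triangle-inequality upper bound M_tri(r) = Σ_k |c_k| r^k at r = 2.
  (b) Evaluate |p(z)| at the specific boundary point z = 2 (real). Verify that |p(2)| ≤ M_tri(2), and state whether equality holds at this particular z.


Coefficients: c_0 = 4, c_1 = 2, c_2 = -1, c_3 = 2, c_4 = -3. Radius r = 2.
Part (a). Triangle bound: M_tri(r) = Σ_k |c_k| r^k
  = |4|·2^0 + |2|·2^1 + |-1|·2^2 + |2|·2^3 + |-3|·2^4
  = 4 + 4 + 4 + 16 + 48 = 76.
This bounds M(r) := max_{|z|=r} |p(z)| from above; equality holds iff all terms c_k z^k can be made to align in phase at a single z on |z|=r.
Part (b). At z = 2 (real, on the circle |z| = r):
  p(2) = (4)·2^0 + (2)·2^1 + (-1)·2^2 + (2)·2^3 + (-3)·2^4 = -28.
  |p(2)| = 28.
Check: |p(2)| = 28 ≤ 76 = M_tri(2). ✓ Equality does not hold at z = 2 (the coefficients have mixed signs, so the terms do not all align in phase there).

M_tri(2) = 76; |p(2)| = 28; equality at z=2: no.
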